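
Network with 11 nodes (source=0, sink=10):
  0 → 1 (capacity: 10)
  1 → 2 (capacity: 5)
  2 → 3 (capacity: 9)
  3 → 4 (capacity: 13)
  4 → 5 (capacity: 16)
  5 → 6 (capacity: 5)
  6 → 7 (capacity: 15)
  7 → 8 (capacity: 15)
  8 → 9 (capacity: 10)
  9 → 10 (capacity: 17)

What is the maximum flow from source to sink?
Maximum flow = 5

Max flow: 5

Flow assignment:
  0 → 1: 5/10
  1 → 2: 5/5
  2 → 3: 5/9
  3 → 4: 5/13
  4 → 5: 5/16
  5 → 6: 5/5
  6 → 7: 5/15
  7 → 8: 5/15
  8 → 9: 5/10
  9 → 10: 5/17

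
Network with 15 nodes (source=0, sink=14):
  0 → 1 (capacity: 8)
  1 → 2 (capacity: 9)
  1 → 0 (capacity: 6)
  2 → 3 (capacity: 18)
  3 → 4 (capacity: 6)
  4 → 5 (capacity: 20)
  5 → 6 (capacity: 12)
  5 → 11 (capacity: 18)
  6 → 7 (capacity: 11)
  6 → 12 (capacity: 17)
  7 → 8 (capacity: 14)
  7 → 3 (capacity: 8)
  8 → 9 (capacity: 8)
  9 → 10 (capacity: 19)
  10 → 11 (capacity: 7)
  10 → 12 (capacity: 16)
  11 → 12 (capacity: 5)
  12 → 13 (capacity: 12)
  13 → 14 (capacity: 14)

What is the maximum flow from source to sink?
Maximum flow = 6

Max flow: 6

Flow assignment:
  0 → 1: 6/8
  1 → 2: 6/9
  2 → 3: 6/18
  3 → 4: 6/6
  4 → 5: 6/20
  5 → 6: 6/12
  6 → 12: 6/17
  12 → 13: 6/12
  13 → 14: 6/14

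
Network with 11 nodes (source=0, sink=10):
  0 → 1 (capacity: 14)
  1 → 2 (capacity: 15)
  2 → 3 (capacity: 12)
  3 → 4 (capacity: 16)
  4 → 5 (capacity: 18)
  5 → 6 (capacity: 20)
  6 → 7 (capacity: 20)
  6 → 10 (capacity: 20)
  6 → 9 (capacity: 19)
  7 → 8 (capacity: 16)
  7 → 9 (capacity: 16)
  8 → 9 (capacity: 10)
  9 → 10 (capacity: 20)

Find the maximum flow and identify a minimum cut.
Max flow = 12, Min cut edges: (2,3)

Maximum flow: 12
Minimum cut: (2,3)
Partition: S = [0, 1, 2], T = [3, 4, 5, 6, 7, 8, 9, 10]

Max-flow min-cut theorem verified: both equal 12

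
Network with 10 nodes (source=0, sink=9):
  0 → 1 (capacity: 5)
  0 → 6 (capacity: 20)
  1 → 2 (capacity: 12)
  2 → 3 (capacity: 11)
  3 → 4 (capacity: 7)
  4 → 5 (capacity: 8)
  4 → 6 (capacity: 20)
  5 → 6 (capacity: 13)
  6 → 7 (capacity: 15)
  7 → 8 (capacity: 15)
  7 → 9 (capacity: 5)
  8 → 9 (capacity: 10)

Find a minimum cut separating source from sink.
Min cut value = 15, edges: (7,9), (8,9)

Min cut value: 15
Partition: S = [0, 1, 2, 3, 4, 5, 6, 7, 8], T = [9]
Cut edges: (7,9), (8,9)

By max-flow min-cut theorem, max flow = min cut = 15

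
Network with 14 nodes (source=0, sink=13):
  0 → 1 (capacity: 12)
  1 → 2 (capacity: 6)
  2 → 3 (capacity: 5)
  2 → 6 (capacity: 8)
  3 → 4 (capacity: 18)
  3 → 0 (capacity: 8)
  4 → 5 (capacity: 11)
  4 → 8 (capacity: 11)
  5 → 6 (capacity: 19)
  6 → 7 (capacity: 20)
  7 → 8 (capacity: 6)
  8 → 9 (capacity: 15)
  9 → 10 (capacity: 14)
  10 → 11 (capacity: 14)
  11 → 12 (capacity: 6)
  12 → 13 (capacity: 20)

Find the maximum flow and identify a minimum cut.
Max flow = 6, Min cut edges: (11,12)

Maximum flow: 6
Minimum cut: (11,12)
Partition: S = [0, 1, 2, 3, 4, 5, 6, 7, 8, 9, 10, 11], T = [12, 13]

Max-flow min-cut theorem verified: both equal 6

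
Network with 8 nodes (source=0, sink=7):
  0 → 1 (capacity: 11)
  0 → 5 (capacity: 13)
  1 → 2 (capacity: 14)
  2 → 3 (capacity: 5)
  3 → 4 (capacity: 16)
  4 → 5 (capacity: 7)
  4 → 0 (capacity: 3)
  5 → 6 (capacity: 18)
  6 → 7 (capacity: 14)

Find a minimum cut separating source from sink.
Min cut value = 14, edges: (6,7)

Min cut value: 14
Partition: S = [0, 1, 2, 3, 4, 5, 6], T = [7]
Cut edges: (6,7)

By max-flow min-cut theorem, max flow = min cut = 14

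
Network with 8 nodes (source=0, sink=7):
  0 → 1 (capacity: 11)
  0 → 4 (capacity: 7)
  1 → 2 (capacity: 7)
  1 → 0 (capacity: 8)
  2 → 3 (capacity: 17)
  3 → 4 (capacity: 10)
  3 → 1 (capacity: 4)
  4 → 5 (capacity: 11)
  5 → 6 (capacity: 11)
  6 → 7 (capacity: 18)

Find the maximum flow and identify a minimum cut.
Max flow = 11, Min cut edges: (5,6)

Maximum flow: 11
Minimum cut: (5,6)
Partition: S = [0, 1, 2, 3, 4, 5], T = [6, 7]

Max-flow min-cut theorem verified: both equal 11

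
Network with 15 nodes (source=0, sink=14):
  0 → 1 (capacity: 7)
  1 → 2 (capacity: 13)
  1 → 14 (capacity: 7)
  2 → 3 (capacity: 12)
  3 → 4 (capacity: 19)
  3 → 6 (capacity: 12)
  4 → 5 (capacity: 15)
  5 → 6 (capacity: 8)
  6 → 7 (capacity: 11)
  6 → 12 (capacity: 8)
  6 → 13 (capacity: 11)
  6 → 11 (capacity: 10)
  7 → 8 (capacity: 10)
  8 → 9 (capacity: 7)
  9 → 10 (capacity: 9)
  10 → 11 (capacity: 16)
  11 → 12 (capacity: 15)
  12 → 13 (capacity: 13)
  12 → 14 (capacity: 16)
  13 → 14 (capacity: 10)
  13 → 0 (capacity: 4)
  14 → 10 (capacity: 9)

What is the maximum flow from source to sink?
Maximum flow = 7

Max flow: 7

Flow assignment:
  0 → 1: 7/7
  1 → 14: 7/7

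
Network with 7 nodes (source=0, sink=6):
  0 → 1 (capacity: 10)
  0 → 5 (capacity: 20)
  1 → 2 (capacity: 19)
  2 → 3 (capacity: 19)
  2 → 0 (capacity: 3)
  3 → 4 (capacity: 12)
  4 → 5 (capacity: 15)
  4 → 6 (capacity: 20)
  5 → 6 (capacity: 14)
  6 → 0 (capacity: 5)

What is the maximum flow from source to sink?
Maximum flow = 24

Max flow: 24

Flow assignment:
  0 → 1: 10/10
  0 → 5: 14/20
  1 → 2: 10/19
  2 → 3: 10/19
  3 → 4: 10/12
  4 → 6: 10/20
  5 → 6: 14/14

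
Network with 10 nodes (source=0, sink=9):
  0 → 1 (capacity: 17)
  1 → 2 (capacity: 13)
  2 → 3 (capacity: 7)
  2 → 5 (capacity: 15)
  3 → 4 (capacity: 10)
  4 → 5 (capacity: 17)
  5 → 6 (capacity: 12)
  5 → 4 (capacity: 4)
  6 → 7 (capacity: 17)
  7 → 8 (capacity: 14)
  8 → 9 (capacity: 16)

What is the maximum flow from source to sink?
Maximum flow = 12

Max flow: 12

Flow assignment:
  0 → 1: 12/17
  1 → 2: 12/13
  2 → 5: 12/15
  5 → 6: 12/12
  6 → 7: 12/17
  7 → 8: 12/14
  8 → 9: 12/16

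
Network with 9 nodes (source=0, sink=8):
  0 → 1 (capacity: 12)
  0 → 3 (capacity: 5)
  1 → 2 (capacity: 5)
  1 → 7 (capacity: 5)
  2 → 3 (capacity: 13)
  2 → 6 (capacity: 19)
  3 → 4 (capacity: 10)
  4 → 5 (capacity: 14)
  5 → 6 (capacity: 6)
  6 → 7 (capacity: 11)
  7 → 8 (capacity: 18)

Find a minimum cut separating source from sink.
Min cut value = 15, edges: (0,3), (1,2), (1,7)

Min cut value: 15
Partition: S = [0, 1], T = [2, 3, 4, 5, 6, 7, 8]
Cut edges: (0,3), (1,2), (1,7)

By max-flow min-cut theorem, max flow = min cut = 15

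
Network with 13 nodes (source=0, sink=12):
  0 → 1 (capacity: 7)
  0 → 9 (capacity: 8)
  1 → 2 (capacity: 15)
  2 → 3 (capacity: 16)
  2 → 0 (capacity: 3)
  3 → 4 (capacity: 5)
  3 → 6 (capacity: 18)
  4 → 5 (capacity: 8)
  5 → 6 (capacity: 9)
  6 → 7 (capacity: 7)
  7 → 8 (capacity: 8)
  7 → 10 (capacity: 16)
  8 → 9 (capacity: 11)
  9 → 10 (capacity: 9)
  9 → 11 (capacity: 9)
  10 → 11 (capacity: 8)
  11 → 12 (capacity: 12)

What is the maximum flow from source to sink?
Maximum flow = 12

Max flow: 12

Flow assignment:
  0 → 1: 7/7
  0 → 9: 5/8
  1 → 2: 7/15
  2 → 3: 7/16
  3 → 6: 7/18
  6 → 7: 7/7
  7 → 10: 7/16
  9 → 11: 5/9
  10 → 11: 7/8
  11 → 12: 12/12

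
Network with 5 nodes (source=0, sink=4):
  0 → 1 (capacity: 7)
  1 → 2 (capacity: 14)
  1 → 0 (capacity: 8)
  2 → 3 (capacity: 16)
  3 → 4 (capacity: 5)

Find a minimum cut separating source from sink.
Min cut value = 5, edges: (3,4)

Min cut value: 5
Partition: S = [0, 1, 2, 3], T = [4]
Cut edges: (3,4)

By max-flow min-cut theorem, max flow = min cut = 5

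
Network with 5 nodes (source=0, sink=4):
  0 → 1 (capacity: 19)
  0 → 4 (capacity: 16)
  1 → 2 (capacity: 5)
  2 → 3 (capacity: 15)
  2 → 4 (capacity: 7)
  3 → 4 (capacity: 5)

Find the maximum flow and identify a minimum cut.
Max flow = 21, Min cut edges: (0,4), (1,2)

Maximum flow: 21
Minimum cut: (0,4), (1,2)
Partition: S = [0, 1], T = [2, 3, 4]

Max-flow min-cut theorem verified: both equal 21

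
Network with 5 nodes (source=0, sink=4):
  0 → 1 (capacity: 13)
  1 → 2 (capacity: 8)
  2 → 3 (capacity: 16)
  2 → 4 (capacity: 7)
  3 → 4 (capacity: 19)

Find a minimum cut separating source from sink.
Min cut value = 8, edges: (1,2)

Min cut value: 8
Partition: S = [0, 1], T = [2, 3, 4]
Cut edges: (1,2)

By max-flow min-cut theorem, max flow = min cut = 8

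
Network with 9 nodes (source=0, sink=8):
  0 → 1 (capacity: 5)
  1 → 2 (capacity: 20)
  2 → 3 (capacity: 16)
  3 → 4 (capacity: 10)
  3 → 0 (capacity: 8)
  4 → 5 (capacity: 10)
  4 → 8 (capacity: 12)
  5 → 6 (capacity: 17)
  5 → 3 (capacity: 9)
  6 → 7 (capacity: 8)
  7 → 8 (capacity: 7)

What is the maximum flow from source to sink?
Maximum flow = 5

Max flow: 5

Flow assignment:
  0 → 1: 5/5
  1 → 2: 5/20
  2 → 3: 5/16
  3 → 4: 5/10
  4 → 8: 5/12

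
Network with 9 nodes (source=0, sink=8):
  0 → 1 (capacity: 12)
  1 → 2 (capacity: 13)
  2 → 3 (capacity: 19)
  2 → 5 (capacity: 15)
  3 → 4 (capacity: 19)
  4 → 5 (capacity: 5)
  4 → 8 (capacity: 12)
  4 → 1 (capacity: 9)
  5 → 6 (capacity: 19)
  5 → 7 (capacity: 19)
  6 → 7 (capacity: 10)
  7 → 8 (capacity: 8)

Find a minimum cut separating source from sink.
Min cut value = 12, edges: (0,1)

Min cut value: 12
Partition: S = [0], T = [1, 2, 3, 4, 5, 6, 7, 8]
Cut edges: (0,1)

By max-flow min-cut theorem, max flow = min cut = 12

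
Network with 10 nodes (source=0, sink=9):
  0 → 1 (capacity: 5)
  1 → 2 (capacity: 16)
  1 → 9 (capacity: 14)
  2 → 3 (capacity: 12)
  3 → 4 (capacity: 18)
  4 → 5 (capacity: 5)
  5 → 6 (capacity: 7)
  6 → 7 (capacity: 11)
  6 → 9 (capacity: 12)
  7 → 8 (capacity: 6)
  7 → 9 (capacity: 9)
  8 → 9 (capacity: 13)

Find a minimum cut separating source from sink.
Min cut value = 5, edges: (0,1)

Min cut value: 5
Partition: S = [0], T = [1, 2, 3, 4, 5, 6, 7, 8, 9]
Cut edges: (0,1)

By max-flow min-cut theorem, max flow = min cut = 5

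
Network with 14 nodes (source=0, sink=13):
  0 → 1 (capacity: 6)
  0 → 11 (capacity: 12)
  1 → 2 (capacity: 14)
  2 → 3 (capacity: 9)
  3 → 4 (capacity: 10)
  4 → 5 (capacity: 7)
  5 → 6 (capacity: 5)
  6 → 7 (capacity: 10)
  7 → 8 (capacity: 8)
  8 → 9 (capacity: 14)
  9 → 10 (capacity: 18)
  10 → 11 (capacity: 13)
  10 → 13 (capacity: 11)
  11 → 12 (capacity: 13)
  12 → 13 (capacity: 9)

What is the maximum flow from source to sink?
Maximum flow = 14

Max flow: 14

Flow assignment:
  0 → 1: 5/6
  0 → 11: 9/12
  1 → 2: 5/14
  2 → 3: 5/9
  3 → 4: 5/10
  4 → 5: 5/7
  5 → 6: 5/5
  6 → 7: 5/10
  7 → 8: 5/8
  8 → 9: 5/14
  9 → 10: 5/18
  10 → 13: 5/11
  11 → 12: 9/13
  12 → 13: 9/9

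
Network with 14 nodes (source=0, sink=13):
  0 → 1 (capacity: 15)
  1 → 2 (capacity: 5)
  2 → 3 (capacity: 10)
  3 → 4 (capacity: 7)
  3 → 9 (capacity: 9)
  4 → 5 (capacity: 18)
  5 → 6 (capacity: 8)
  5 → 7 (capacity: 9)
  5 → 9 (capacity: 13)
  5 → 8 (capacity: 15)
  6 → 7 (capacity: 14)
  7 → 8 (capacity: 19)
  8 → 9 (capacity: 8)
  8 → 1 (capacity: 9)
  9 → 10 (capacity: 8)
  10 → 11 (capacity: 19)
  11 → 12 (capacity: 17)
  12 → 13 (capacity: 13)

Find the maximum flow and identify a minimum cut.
Max flow = 5, Min cut edges: (1,2)

Maximum flow: 5
Minimum cut: (1,2)
Partition: S = [0, 1], T = [2, 3, 4, 5, 6, 7, 8, 9, 10, 11, 12, 13]

Max-flow min-cut theorem verified: both equal 5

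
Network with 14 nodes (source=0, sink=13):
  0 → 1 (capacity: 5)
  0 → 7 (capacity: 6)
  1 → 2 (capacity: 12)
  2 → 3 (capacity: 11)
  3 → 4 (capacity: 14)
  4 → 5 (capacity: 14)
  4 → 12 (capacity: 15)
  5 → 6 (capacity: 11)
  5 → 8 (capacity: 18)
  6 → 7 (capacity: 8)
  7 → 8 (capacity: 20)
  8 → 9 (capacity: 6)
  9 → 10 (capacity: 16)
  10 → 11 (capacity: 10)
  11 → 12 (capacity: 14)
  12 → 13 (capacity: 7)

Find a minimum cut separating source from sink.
Min cut value = 7, edges: (12,13)

Min cut value: 7
Partition: S = [0, 1, 2, 3, 4, 5, 6, 7, 8, 9, 10, 11, 12], T = [13]
Cut edges: (12,13)

By max-flow min-cut theorem, max flow = min cut = 7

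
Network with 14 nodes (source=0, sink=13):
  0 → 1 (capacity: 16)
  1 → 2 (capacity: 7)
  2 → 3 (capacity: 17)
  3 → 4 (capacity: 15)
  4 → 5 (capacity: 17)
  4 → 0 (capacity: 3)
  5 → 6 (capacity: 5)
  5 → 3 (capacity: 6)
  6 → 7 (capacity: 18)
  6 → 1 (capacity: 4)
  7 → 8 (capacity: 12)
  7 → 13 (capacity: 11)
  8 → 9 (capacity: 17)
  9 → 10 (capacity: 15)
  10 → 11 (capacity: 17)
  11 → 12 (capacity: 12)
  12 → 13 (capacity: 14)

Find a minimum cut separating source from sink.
Min cut value = 5, edges: (5,6)

Min cut value: 5
Partition: S = [0, 1, 2, 3, 4, 5], T = [6, 7, 8, 9, 10, 11, 12, 13]
Cut edges: (5,6)

By max-flow min-cut theorem, max flow = min cut = 5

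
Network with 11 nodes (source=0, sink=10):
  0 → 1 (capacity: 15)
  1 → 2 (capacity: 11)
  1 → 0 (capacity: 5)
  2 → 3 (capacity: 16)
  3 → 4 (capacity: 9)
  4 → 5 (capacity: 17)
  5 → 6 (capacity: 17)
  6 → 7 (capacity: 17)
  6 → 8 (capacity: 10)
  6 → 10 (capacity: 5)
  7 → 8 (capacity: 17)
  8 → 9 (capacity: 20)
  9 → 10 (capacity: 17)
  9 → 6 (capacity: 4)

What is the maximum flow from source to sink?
Maximum flow = 9

Max flow: 9

Flow assignment:
  0 → 1: 9/15
  1 → 2: 9/11
  2 → 3: 9/16
  3 → 4: 9/9
  4 → 5: 9/17
  5 → 6: 9/17
  6 → 8: 4/10
  6 → 10: 5/5
  8 → 9: 4/20
  9 → 10: 4/17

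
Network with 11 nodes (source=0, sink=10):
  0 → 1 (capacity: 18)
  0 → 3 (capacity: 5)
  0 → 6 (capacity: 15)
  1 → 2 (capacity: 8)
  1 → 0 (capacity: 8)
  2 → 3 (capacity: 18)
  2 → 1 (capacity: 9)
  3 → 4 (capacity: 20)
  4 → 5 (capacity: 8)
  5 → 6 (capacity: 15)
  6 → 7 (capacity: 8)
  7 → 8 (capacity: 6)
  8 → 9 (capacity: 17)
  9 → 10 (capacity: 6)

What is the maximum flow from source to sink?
Maximum flow = 6

Max flow: 6

Flow assignment:
  0 → 1: 6/18
  1 → 2: 6/8
  2 → 3: 6/18
  3 → 4: 6/20
  4 → 5: 6/8
  5 → 6: 6/15
  6 → 7: 6/8
  7 → 8: 6/6
  8 → 9: 6/17
  9 → 10: 6/6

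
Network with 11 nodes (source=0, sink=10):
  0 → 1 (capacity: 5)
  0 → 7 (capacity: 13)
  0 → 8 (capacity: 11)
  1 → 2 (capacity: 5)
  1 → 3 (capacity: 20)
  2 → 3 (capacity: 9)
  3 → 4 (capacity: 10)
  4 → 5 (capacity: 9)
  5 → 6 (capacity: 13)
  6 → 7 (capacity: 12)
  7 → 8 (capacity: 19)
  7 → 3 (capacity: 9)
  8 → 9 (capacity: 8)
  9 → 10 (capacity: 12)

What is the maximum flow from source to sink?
Maximum flow = 8

Max flow: 8

Flow assignment:
  0 → 1: 5/5
  0 → 8: 3/11
  1 → 3: 5/20
  3 → 4: 5/10
  4 → 5: 5/9
  5 → 6: 5/13
  6 → 7: 5/12
  7 → 8: 5/19
  8 → 9: 8/8
  9 → 10: 8/12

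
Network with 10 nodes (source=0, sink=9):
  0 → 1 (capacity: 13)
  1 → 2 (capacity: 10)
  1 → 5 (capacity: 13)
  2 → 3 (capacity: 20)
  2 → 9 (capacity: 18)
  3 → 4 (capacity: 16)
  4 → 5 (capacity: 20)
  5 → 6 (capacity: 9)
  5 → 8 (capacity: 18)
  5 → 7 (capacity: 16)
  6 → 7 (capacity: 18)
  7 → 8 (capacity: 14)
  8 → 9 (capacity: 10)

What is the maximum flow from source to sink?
Maximum flow = 13

Max flow: 13

Flow assignment:
  0 → 1: 13/13
  1 → 2: 10/10
  1 → 5: 3/13
  2 → 9: 10/18
  5 → 8: 3/18
  8 → 9: 3/10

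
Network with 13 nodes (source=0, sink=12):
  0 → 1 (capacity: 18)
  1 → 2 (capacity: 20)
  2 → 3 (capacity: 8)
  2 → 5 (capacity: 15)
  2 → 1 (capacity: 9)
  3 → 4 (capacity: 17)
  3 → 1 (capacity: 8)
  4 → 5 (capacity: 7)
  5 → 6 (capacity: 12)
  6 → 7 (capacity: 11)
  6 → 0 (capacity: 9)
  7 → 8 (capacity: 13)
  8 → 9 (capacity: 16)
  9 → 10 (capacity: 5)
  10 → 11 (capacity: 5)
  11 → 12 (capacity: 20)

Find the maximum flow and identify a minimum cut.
Max flow = 5, Min cut edges: (10,11)

Maximum flow: 5
Minimum cut: (10,11)
Partition: S = [0, 1, 2, 3, 4, 5, 6, 7, 8, 9, 10], T = [11, 12]

Max-flow min-cut theorem verified: both equal 5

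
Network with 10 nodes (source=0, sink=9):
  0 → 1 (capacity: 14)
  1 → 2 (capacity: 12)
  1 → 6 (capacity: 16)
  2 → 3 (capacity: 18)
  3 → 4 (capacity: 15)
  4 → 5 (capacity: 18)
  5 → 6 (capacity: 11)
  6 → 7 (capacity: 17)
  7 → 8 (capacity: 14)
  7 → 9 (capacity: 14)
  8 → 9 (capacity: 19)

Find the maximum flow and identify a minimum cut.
Max flow = 14, Min cut edges: (0,1)

Maximum flow: 14
Minimum cut: (0,1)
Partition: S = [0], T = [1, 2, 3, 4, 5, 6, 7, 8, 9]

Max-flow min-cut theorem verified: both equal 14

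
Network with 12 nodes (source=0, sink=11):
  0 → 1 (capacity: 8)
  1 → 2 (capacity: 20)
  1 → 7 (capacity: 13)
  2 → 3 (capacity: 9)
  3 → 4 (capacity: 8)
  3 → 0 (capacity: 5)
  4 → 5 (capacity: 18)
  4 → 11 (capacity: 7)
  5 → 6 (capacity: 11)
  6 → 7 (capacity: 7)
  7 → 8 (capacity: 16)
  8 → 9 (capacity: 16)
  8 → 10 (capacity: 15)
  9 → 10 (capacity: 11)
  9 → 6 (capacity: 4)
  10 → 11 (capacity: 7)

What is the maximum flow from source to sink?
Maximum flow = 8

Max flow: 8

Flow assignment:
  0 → 1: 8/8
  1 → 2: 7/20
  1 → 7: 1/13
  2 → 3: 7/9
  3 → 4: 7/8
  4 → 11: 7/7
  7 → 8: 1/16
  8 → 10: 1/15
  10 → 11: 1/7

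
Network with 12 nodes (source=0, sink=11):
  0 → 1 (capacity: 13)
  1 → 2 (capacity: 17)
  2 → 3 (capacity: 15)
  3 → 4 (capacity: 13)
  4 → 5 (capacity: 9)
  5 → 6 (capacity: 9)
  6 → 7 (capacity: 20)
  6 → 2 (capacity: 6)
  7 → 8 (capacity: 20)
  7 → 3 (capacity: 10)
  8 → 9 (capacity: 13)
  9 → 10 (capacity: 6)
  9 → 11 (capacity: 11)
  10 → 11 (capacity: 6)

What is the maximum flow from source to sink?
Maximum flow = 9

Max flow: 9

Flow assignment:
  0 → 1: 9/13
  1 → 2: 9/17
  2 → 3: 9/15
  3 → 4: 9/13
  4 → 5: 9/9
  5 → 6: 9/9
  6 → 7: 9/20
  7 → 8: 9/20
  8 → 9: 9/13
  9 → 11: 9/11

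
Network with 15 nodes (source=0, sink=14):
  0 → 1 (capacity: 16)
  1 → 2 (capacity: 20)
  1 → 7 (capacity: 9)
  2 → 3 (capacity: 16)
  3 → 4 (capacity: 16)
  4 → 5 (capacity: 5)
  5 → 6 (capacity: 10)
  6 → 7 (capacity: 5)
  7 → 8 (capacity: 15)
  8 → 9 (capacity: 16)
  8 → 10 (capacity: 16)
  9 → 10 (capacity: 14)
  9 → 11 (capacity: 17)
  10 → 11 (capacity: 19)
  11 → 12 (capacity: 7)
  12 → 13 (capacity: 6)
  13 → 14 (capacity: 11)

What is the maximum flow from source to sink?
Maximum flow = 6

Max flow: 6

Flow assignment:
  0 → 1: 6/16
  1 → 2: 5/20
  1 → 7: 1/9
  2 → 3: 5/16
  3 → 4: 5/16
  4 → 5: 5/5
  5 → 6: 5/10
  6 → 7: 5/5
  7 → 8: 6/15
  8 → 9: 6/16
  9 → 11: 6/17
  11 → 12: 6/7
  12 → 13: 6/6
  13 → 14: 6/11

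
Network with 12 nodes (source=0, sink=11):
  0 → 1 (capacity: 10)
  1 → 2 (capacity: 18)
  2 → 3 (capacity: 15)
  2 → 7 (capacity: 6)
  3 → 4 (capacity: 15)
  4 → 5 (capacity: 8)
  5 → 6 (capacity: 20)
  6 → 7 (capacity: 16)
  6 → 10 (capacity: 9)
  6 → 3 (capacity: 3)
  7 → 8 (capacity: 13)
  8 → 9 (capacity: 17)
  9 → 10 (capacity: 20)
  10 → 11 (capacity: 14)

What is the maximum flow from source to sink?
Maximum flow = 10

Max flow: 10

Flow assignment:
  0 → 1: 10/10
  1 → 2: 10/18
  2 → 3: 4/15
  2 → 7: 6/6
  3 → 4: 4/15
  4 → 5: 4/8
  5 → 6: 4/20
  6 → 10: 4/9
  7 → 8: 6/13
  8 → 9: 6/17
  9 → 10: 6/20
  10 → 11: 10/14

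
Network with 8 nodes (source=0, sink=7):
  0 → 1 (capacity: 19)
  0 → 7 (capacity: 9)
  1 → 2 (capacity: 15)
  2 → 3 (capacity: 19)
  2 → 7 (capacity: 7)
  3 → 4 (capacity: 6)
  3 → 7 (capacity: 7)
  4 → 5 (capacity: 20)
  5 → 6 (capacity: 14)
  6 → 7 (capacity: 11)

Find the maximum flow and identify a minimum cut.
Max flow = 24, Min cut edges: (0,7), (1,2)

Maximum flow: 24
Minimum cut: (0,7), (1,2)
Partition: S = [0, 1], T = [2, 3, 4, 5, 6, 7]

Max-flow min-cut theorem verified: both equal 24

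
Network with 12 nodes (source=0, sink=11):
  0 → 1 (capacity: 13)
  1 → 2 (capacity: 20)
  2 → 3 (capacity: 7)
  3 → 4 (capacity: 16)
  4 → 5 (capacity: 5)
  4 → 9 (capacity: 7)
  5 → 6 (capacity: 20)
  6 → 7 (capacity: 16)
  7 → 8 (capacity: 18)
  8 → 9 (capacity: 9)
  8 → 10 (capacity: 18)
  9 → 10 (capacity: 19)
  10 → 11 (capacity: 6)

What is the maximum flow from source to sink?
Maximum flow = 6

Max flow: 6

Flow assignment:
  0 → 1: 6/13
  1 → 2: 6/20
  2 → 3: 6/7
  3 → 4: 6/16
  4 → 9: 6/7
  9 → 10: 6/19
  10 → 11: 6/6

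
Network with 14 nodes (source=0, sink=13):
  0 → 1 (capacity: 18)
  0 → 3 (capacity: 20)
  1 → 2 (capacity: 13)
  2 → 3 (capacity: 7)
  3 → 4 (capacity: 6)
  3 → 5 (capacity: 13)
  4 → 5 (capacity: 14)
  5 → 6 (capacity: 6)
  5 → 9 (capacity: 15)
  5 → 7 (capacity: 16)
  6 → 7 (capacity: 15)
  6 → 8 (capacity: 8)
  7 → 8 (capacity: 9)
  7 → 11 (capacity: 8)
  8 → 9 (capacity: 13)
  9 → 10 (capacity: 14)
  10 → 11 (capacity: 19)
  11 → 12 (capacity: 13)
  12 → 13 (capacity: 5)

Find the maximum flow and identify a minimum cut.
Max flow = 5, Min cut edges: (12,13)

Maximum flow: 5
Minimum cut: (12,13)
Partition: S = [0, 1, 2, 3, 4, 5, 6, 7, 8, 9, 10, 11, 12], T = [13]

Max-flow min-cut theorem verified: both equal 5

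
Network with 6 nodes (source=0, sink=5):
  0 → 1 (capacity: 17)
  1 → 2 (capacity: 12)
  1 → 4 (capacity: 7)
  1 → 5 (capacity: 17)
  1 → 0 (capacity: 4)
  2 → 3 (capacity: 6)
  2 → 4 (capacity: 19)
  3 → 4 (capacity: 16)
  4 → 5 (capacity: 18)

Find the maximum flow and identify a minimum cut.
Max flow = 17, Min cut edges: (0,1)

Maximum flow: 17
Minimum cut: (0,1)
Partition: S = [0], T = [1, 2, 3, 4, 5]

Max-flow min-cut theorem verified: both equal 17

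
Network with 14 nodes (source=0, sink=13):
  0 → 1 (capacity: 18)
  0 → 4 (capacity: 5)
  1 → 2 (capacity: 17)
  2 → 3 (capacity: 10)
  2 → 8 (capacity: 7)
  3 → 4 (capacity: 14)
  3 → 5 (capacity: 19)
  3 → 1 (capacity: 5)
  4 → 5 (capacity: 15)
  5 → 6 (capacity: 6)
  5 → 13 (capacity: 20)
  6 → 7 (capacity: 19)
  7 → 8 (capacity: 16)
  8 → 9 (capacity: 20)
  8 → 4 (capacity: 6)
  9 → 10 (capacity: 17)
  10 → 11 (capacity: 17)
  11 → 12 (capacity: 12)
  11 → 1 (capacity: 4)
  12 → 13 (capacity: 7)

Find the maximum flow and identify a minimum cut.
Max flow = 22, Min cut edges: (0,4), (2,3), (2,8)

Maximum flow: 22
Minimum cut: (0,4), (2,3), (2,8)
Partition: S = [0, 1, 2], T = [3, 4, 5, 6, 7, 8, 9, 10, 11, 12, 13]

Max-flow min-cut theorem verified: both equal 22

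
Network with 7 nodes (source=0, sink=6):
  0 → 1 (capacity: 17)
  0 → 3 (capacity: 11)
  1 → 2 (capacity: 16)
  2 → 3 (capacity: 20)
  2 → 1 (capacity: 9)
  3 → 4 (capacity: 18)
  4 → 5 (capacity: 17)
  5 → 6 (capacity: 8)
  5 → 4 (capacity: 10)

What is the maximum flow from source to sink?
Maximum flow = 8

Max flow: 8

Flow assignment:
  0 → 1: 8/17
  1 → 2: 8/16
  2 → 3: 8/20
  3 → 4: 8/18
  4 → 5: 8/17
  5 → 6: 8/8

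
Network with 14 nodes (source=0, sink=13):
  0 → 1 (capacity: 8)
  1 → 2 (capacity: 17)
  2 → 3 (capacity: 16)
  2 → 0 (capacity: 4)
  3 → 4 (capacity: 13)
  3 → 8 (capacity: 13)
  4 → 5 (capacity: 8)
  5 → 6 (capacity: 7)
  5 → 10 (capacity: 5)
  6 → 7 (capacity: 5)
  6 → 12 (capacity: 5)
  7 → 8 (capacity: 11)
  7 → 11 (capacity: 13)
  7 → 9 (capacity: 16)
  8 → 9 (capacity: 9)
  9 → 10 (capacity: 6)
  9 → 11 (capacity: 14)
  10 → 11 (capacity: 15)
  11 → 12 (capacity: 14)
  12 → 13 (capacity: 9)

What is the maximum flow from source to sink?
Maximum flow = 8

Max flow: 8

Flow assignment:
  0 → 1: 8/8
  1 → 2: 8/17
  2 → 3: 8/16
  3 → 4: 8/13
  4 → 5: 8/8
  5 → 6: 7/7
  5 → 10: 1/5
  6 → 7: 2/5
  6 → 12: 5/5
  7 → 11: 2/13
  10 → 11: 1/15
  11 → 12: 3/14
  12 → 13: 8/9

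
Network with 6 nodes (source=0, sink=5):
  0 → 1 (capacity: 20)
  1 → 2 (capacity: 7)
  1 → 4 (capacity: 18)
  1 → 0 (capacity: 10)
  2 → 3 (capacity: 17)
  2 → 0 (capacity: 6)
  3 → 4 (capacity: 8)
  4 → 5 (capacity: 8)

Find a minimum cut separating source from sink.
Min cut value = 8, edges: (4,5)

Min cut value: 8
Partition: S = [0, 1, 2, 3, 4], T = [5]
Cut edges: (4,5)

By max-flow min-cut theorem, max flow = min cut = 8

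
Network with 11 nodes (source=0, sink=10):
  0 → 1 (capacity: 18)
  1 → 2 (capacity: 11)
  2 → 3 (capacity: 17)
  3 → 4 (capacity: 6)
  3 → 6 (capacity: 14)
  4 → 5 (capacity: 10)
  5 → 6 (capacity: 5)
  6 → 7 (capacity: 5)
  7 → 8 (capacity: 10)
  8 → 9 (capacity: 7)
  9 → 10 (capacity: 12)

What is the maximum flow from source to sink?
Maximum flow = 5

Max flow: 5

Flow assignment:
  0 → 1: 5/18
  1 → 2: 5/11
  2 → 3: 5/17
  3 → 6: 5/14
  6 → 7: 5/5
  7 → 8: 5/10
  8 → 9: 5/7
  9 → 10: 5/12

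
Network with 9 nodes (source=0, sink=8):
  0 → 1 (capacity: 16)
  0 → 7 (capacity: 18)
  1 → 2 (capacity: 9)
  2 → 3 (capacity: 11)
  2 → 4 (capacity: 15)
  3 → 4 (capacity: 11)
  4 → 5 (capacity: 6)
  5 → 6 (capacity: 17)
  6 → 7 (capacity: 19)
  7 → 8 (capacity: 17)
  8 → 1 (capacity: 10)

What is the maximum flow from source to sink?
Maximum flow = 17

Max flow: 17

Flow assignment:
  0 → 1: 6/16
  0 → 7: 11/18
  1 → 2: 6/9
  2 → 4: 6/15
  4 → 5: 6/6
  5 → 6: 6/17
  6 → 7: 6/19
  7 → 8: 17/17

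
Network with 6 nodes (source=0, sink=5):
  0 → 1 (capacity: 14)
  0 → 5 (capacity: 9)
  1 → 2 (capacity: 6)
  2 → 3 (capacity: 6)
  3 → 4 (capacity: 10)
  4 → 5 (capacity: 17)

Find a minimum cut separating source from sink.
Min cut value = 15, edges: (0,5), (2,3)

Min cut value: 15
Partition: S = [0, 1, 2], T = [3, 4, 5]
Cut edges: (0,5), (2,3)

By max-flow min-cut theorem, max flow = min cut = 15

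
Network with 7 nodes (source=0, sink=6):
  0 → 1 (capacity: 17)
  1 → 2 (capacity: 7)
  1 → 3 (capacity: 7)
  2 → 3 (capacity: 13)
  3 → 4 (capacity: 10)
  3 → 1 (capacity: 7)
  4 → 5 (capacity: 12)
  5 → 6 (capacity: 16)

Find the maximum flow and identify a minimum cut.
Max flow = 10, Min cut edges: (3,4)

Maximum flow: 10
Minimum cut: (3,4)
Partition: S = [0, 1, 2, 3], T = [4, 5, 6]

Max-flow min-cut theorem verified: both equal 10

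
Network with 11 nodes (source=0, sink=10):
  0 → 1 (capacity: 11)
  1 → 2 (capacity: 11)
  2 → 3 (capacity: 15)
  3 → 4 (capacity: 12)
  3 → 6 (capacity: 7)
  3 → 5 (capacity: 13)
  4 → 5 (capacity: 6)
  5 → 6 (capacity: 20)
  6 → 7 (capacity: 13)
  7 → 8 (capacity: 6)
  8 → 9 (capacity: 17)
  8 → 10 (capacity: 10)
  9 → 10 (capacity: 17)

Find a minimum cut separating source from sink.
Min cut value = 6, edges: (7,8)

Min cut value: 6
Partition: S = [0, 1, 2, 3, 4, 5, 6, 7], T = [8, 9, 10]
Cut edges: (7,8)

By max-flow min-cut theorem, max flow = min cut = 6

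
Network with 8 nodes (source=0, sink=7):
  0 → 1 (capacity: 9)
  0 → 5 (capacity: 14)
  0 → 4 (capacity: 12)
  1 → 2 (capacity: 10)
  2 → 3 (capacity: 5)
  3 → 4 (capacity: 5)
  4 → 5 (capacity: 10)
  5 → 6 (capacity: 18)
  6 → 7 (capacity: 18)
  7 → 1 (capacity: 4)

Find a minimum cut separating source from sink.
Min cut value = 18, edges: (6,7)

Min cut value: 18
Partition: S = [0, 1, 2, 3, 4, 5, 6], T = [7]
Cut edges: (6,7)

By max-flow min-cut theorem, max flow = min cut = 18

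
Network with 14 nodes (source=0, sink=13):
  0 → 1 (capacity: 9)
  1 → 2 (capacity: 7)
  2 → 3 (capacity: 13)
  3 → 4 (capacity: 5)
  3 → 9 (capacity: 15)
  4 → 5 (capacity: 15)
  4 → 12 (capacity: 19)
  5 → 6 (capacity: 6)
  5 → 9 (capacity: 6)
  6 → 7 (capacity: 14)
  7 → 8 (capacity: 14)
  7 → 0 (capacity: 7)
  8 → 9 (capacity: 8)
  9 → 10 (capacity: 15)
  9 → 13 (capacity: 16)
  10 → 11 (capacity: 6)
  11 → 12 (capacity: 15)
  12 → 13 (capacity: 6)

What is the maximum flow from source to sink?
Maximum flow = 7

Max flow: 7

Flow assignment:
  0 → 1: 7/9
  1 → 2: 7/7
  2 → 3: 7/13
  3 → 9: 7/15
  9 → 13: 7/16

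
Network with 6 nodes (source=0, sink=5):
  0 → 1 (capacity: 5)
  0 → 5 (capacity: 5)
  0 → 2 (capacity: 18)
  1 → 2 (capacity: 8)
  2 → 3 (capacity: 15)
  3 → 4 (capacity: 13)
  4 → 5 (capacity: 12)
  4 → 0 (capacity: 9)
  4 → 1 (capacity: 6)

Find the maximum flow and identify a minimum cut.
Max flow = 17, Min cut edges: (0,5), (4,5)

Maximum flow: 17
Minimum cut: (0,5), (4,5)
Partition: S = [0, 1, 2, 3, 4], T = [5]

Max-flow min-cut theorem verified: both equal 17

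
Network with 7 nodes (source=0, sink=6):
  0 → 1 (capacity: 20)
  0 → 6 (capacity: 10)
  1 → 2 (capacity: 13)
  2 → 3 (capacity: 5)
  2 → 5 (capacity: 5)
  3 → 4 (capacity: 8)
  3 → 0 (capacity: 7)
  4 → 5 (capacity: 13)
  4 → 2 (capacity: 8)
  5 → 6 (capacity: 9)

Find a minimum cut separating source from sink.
Min cut value = 19, edges: (0,6), (5,6)

Min cut value: 19
Partition: S = [0, 1, 2, 3, 4, 5], T = [6]
Cut edges: (0,6), (5,6)

By max-flow min-cut theorem, max flow = min cut = 19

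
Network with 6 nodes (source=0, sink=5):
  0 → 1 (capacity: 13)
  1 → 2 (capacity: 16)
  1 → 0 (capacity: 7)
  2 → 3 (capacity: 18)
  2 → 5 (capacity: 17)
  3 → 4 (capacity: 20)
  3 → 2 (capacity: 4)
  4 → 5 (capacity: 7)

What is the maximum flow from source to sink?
Maximum flow = 13

Max flow: 13

Flow assignment:
  0 → 1: 13/13
  1 → 2: 13/16
  2 → 5: 13/17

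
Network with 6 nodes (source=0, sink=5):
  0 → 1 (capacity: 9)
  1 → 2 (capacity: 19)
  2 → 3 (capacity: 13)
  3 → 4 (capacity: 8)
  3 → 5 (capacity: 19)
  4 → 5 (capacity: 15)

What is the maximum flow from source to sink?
Maximum flow = 9

Max flow: 9

Flow assignment:
  0 → 1: 9/9
  1 → 2: 9/19
  2 → 3: 9/13
  3 → 5: 9/19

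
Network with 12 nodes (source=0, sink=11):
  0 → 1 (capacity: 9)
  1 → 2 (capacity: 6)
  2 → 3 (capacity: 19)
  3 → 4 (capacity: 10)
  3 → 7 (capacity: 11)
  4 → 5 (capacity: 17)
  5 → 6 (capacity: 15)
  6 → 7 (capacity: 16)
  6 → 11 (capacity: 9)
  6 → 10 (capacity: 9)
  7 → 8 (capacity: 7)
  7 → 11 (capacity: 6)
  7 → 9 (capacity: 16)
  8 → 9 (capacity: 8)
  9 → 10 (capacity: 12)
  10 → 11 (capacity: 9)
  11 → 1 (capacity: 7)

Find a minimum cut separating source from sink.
Min cut value = 6, edges: (1,2)

Min cut value: 6
Partition: S = [0, 1], T = [2, 3, 4, 5, 6, 7, 8, 9, 10, 11]
Cut edges: (1,2)

By max-flow min-cut theorem, max flow = min cut = 6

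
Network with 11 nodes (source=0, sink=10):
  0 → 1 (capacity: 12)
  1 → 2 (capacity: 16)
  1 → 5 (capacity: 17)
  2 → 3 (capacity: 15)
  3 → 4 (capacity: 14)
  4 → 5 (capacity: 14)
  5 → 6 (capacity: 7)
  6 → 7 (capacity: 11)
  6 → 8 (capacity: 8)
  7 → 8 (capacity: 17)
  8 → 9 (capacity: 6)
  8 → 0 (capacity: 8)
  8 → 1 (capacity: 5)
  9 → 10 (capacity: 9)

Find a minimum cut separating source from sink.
Min cut value = 6, edges: (8,9)

Min cut value: 6
Partition: S = [0, 1, 2, 3, 4, 5, 6, 7, 8], T = [9, 10]
Cut edges: (8,9)

By max-flow min-cut theorem, max flow = min cut = 6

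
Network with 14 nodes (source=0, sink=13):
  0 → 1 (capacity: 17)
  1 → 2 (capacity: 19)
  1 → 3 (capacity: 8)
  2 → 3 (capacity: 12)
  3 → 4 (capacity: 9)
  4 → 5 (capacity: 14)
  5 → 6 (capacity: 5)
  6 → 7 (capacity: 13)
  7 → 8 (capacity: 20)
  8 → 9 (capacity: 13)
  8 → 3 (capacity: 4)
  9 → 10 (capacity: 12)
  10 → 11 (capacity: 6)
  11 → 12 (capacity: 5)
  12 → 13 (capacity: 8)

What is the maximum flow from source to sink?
Maximum flow = 5

Max flow: 5

Flow assignment:
  0 → 1: 5/17
  1 → 2: 1/19
  1 → 3: 4/8
  2 → 3: 1/12
  3 → 4: 5/9
  4 → 5: 5/14
  5 → 6: 5/5
  6 → 7: 5/13
  7 → 8: 5/20
  8 → 9: 5/13
  9 → 10: 5/12
  10 → 11: 5/6
  11 → 12: 5/5
  12 → 13: 5/8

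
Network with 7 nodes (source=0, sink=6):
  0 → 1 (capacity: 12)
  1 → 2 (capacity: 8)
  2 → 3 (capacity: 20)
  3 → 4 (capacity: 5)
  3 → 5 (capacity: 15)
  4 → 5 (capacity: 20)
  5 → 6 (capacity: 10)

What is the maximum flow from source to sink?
Maximum flow = 8

Max flow: 8

Flow assignment:
  0 → 1: 8/12
  1 → 2: 8/8
  2 → 3: 8/20
  3 → 5: 8/15
  5 → 6: 8/10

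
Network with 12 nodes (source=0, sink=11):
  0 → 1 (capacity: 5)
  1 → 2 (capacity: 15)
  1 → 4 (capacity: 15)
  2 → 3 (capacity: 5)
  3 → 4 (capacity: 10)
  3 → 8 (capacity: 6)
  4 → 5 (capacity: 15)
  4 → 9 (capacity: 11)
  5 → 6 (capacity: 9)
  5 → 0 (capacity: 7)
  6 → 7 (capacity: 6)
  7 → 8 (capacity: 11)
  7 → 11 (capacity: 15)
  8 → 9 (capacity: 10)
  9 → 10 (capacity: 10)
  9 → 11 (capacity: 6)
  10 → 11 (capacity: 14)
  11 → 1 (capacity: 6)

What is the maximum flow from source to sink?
Maximum flow = 5

Max flow: 5

Flow assignment:
  0 → 1: 5/5
  1 → 4: 5/15
  4 → 9: 5/11
  9 → 11: 5/6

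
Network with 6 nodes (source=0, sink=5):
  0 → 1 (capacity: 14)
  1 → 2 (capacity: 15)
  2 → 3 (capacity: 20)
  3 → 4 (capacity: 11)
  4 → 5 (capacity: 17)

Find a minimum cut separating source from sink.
Min cut value = 11, edges: (3,4)

Min cut value: 11
Partition: S = [0, 1, 2, 3], T = [4, 5]
Cut edges: (3,4)

By max-flow min-cut theorem, max flow = min cut = 11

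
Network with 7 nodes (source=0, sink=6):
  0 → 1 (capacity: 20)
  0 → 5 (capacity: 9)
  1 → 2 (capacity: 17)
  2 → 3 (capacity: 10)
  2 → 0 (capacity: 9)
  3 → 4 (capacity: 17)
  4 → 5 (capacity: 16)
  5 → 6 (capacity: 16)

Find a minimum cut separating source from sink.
Min cut value = 16, edges: (5,6)

Min cut value: 16
Partition: S = [0, 1, 2, 3, 4, 5], T = [6]
Cut edges: (5,6)

By max-flow min-cut theorem, max flow = min cut = 16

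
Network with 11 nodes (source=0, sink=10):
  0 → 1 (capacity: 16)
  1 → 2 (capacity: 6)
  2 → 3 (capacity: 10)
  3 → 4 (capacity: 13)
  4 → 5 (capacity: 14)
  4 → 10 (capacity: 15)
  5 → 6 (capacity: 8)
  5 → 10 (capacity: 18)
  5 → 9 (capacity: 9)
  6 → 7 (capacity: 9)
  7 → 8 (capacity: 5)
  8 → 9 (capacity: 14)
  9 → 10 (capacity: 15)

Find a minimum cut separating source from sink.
Min cut value = 6, edges: (1,2)

Min cut value: 6
Partition: S = [0, 1], T = [2, 3, 4, 5, 6, 7, 8, 9, 10]
Cut edges: (1,2)

By max-flow min-cut theorem, max flow = min cut = 6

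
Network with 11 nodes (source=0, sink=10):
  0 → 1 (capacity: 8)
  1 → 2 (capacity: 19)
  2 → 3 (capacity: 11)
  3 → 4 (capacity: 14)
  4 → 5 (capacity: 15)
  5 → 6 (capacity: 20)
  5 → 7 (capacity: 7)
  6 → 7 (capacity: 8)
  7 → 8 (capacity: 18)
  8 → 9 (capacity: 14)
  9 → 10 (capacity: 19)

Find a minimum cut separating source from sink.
Min cut value = 8, edges: (0,1)

Min cut value: 8
Partition: S = [0], T = [1, 2, 3, 4, 5, 6, 7, 8, 9, 10]
Cut edges: (0,1)

By max-flow min-cut theorem, max flow = min cut = 8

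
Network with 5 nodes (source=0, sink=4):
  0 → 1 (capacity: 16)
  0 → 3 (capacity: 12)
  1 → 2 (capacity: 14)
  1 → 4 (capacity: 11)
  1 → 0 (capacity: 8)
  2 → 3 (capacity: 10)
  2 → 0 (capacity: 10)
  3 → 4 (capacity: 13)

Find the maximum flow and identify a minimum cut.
Max flow = 24, Min cut edges: (1,4), (3,4)

Maximum flow: 24
Minimum cut: (1,4), (3,4)
Partition: S = [0, 1, 2, 3], T = [4]

Max-flow min-cut theorem verified: both equal 24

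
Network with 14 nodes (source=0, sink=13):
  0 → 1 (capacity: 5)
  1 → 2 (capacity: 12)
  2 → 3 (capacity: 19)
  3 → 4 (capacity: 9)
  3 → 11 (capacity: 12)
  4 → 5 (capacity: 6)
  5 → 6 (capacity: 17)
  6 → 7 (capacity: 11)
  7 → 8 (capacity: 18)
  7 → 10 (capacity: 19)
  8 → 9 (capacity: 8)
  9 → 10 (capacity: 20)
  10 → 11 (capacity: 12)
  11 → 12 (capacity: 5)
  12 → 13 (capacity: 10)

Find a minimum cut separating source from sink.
Min cut value = 5, edges: (11,12)

Min cut value: 5
Partition: S = [0, 1, 2, 3, 4, 5, 6, 7, 8, 9, 10, 11], T = [12, 13]
Cut edges: (11,12)

By max-flow min-cut theorem, max flow = min cut = 5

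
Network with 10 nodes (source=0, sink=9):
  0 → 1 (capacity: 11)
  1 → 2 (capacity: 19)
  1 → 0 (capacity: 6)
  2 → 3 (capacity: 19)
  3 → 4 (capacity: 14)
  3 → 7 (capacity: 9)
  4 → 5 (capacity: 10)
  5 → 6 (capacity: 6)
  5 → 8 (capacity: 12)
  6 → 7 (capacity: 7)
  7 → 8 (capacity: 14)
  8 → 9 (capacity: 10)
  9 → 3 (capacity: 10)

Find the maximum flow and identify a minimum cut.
Max flow = 10, Min cut edges: (8,9)

Maximum flow: 10
Minimum cut: (8,9)
Partition: S = [0, 1, 2, 3, 4, 5, 6, 7, 8], T = [9]

Max-flow min-cut theorem verified: both equal 10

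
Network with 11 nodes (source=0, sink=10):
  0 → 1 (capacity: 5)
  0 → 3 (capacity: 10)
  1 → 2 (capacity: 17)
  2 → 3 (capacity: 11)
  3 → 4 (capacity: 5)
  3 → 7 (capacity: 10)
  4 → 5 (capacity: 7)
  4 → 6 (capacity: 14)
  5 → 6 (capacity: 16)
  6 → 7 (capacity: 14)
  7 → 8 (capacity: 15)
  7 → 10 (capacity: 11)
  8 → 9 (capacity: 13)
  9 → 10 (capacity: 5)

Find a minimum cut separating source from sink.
Min cut value = 15, edges: (3,4), (3,7)

Min cut value: 15
Partition: S = [0, 1, 2, 3], T = [4, 5, 6, 7, 8, 9, 10]
Cut edges: (3,4), (3,7)

By max-flow min-cut theorem, max flow = min cut = 15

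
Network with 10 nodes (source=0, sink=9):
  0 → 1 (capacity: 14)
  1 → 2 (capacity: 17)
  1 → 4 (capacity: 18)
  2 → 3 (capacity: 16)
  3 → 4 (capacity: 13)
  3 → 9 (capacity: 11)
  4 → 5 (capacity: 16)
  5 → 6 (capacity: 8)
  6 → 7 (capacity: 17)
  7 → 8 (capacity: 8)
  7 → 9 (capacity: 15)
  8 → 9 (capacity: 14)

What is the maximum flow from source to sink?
Maximum flow = 14

Max flow: 14

Flow assignment:
  0 → 1: 14/14
  1 → 2: 11/17
  1 → 4: 3/18
  2 → 3: 11/16
  3 → 9: 11/11
  4 → 5: 3/16
  5 → 6: 3/8
  6 → 7: 3/17
  7 → 9: 3/15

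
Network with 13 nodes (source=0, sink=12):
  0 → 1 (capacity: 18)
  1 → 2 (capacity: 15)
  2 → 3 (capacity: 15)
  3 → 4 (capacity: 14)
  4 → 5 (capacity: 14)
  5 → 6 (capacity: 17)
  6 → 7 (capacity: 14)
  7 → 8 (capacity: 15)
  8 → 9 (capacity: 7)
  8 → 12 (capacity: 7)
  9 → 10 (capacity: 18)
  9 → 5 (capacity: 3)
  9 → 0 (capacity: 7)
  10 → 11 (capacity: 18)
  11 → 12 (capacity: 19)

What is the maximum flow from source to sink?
Maximum flow = 14

Max flow: 14

Flow assignment:
  0 → 1: 14/18
  1 → 2: 14/15
  2 → 3: 14/15
  3 → 4: 14/14
  4 → 5: 14/14
  5 → 6: 14/17
  6 → 7: 14/14
  7 → 8: 14/15
  8 → 9: 7/7
  8 → 12: 7/7
  9 → 10: 7/18
  10 → 11: 7/18
  11 → 12: 7/19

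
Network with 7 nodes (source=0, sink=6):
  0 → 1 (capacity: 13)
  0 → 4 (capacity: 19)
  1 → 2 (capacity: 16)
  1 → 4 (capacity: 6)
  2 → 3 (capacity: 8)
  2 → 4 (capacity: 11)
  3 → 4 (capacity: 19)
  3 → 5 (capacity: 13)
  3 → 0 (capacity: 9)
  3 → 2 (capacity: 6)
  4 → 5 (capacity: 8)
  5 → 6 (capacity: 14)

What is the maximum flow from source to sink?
Maximum flow = 14

Max flow: 14

Flow assignment:
  0 → 1: 8/13
  0 → 4: 8/19
  1 → 2: 8/16
  2 → 3: 8/8
  3 → 5: 6/13
  3 → 0: 2/9
  4 → 5: 8/8
  5 → 6: 14/14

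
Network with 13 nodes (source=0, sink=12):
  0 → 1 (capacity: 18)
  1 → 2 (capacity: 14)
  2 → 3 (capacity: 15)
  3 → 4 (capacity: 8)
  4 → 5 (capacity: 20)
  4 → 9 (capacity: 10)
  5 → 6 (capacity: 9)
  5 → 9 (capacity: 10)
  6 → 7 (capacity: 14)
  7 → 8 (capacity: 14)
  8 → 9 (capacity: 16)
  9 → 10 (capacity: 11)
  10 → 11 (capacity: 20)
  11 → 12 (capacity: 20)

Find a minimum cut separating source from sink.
Min cut value = 8, edges: (3,4)

Min cut value: 8
Partition: S = [0, 1, 2, 3], T = [4, 5, 6, 7, 8, 9, 10, 11, 12]
Cut edges: (3,4)

By max-flow min-cut theorem, max flow = min cut = 8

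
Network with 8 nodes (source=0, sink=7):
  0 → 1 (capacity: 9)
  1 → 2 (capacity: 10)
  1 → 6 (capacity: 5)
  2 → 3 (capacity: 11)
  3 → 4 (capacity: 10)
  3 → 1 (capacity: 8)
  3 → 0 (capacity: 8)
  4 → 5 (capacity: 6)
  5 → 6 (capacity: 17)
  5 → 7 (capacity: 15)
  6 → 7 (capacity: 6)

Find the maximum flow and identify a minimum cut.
Max flow = 9, Min cut edges: (0,1)

Maximum flow: 9
Minimum cut: (0,1)
Partition: S = [0], T = [1, 2, 3, 4, 5, 6, 7]

Max-flow min-cut theorem verified: both equal 9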